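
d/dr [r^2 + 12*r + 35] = 2*r + 12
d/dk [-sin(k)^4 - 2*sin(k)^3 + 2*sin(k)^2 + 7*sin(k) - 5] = (sin(k) + sin(3*k) + 3*cos(2*k) + 4)*cos(k)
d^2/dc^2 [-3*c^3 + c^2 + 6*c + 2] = 2 - 18*c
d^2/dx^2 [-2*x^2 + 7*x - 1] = -4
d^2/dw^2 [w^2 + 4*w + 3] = 2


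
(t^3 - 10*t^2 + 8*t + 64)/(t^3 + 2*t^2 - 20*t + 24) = (t^3 - 10*t^2 + 8*t + 64)/(t^3 + 2*t^2 - 20*t + 24)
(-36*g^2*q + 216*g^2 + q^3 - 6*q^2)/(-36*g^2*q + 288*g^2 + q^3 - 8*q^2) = (q - 6)/(q - 8)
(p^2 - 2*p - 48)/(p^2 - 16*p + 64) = (p + 6)/(p - 8)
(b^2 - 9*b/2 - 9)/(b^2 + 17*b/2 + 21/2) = (b - 6)/(b + 7)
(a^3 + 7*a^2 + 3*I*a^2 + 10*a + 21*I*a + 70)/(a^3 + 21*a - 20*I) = (a^2 + a*(7 - 2*I) - 14*I)/(a^2 - 5*I*a - 4)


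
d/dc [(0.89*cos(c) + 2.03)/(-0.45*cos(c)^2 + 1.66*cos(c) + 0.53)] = (-0.4005*cos(c)^2 - 1.827*cos(c) + 2.8981)*sin(c)/(0.2025*cos(c)^4 - 1.494*cos(c)^3 + 2.2786*cos(c)^2 + 1.7596*cos(c) + 0.2809)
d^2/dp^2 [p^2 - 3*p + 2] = 2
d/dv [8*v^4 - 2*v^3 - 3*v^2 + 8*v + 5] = 32*v^3 - 6*v^2 - 6*v + 8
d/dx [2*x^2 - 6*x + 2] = 4*x - 6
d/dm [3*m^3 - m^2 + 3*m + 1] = 9*m^2 - 2*m + 3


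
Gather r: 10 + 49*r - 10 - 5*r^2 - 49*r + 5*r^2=0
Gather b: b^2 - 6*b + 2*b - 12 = b^2 - 4*b - 12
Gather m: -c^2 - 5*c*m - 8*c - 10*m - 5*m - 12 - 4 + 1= -c^2 - 8*c + m*(-5*c - 15) - 15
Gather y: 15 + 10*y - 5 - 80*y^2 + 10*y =-80*y^2 + 20*y + 10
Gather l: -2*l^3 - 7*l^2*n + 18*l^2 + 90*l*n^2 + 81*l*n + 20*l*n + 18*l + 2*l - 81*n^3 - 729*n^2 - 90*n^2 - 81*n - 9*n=-2*l^3 + l^2*(18 - 7*n) + l*(90*n^2 + 101*n + 20) - 81*n^3 - 819*n^2 - 90*n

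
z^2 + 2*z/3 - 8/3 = (z - 4/3)*(z + 2)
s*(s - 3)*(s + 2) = s^3 - s^2 - 6*s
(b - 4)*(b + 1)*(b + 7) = b^3 + 4*b^2 - 25*b - 28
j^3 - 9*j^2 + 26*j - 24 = (j - 4)*(j - 3)*(j - 2)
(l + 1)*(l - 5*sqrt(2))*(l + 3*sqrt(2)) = l^3 - 2*sqrt(2)*l^2 + l^2 - 30*l - 2*sqrt(2)*l - 30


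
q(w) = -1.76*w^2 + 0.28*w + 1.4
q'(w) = 0.28 - 3.52*w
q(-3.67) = -23.33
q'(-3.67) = 13.20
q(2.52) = -9.07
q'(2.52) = -8.59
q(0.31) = 1.32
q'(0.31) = -0.81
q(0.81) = 0.47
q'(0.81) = -2.57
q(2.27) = -7.03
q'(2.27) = -7.71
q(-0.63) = 0.53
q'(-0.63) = 2.50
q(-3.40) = -19.90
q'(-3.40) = 12.25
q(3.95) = -24.95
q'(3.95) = -13.62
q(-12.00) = -255.40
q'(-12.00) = 42.52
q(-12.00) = -255.40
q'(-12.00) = 42.52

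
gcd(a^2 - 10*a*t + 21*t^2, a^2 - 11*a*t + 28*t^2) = -a + 7*t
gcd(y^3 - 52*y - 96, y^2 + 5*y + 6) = y + 2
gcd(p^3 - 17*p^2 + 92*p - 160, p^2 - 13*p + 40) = p^2 - 13*p + 40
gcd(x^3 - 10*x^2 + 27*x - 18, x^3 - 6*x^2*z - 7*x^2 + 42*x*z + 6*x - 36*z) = x^2 - 7*x + 6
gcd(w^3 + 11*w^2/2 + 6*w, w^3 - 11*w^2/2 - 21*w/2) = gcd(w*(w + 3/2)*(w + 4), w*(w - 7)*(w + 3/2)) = w^2 + 3*w/2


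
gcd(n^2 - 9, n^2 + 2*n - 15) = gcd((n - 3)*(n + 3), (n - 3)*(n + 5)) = n - 3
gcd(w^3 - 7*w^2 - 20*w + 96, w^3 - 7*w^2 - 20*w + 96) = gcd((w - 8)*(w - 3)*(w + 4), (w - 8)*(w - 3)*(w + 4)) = w^3 - 7*w^2 - 20*w + 96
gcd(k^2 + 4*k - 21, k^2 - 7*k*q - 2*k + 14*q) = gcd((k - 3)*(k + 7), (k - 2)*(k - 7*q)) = 1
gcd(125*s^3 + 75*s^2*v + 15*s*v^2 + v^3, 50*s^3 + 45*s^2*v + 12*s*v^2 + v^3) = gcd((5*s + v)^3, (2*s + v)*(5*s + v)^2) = 25*s^2 + 10*s*v + v^2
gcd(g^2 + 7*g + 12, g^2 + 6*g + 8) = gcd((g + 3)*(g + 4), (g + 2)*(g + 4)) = g + 4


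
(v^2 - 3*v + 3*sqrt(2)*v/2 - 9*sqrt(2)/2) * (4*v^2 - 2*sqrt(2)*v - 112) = 4*v^4 - 12*v^3 + 4*sqrt(2)*v^3 - 118*v^2 - 12*sqrt(2)*v^2 - 168*sqrt(2)*v + 354*v + 504*sqrt(2)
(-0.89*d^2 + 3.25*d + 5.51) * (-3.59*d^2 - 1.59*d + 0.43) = 3.1951*d^4 - 10.2524*d^3 - 25.3311*d^2 - 7.3634*d + 2.3693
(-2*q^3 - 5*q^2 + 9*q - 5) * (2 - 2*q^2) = 4*q^5 + 10*q^4 - 22*q^3 + 18*q - 10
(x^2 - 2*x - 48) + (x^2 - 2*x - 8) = 2*x^2 - 4*x - 56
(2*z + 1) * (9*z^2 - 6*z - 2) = 18*z^3 - 3*z^2 - 10*z - 2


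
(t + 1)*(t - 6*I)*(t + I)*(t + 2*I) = t^4 + t^3 - 3*I*t^3 + 16*t^2 - 3*I*t^2 + 16*t + 12*I*t + 12*I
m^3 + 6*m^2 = m^2*(m + 6)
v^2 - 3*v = v*(v - 3)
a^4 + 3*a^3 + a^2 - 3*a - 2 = (a - 1)*(a + 1)^2*(a + 2)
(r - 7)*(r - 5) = r^2 - 12*r + 35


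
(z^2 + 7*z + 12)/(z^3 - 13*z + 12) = (z + 3)/(z^2 - 4*z + 3)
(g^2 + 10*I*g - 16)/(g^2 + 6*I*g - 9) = (g^2 + 10*I*g - 16)/(g^2 + 6*I*g - 9)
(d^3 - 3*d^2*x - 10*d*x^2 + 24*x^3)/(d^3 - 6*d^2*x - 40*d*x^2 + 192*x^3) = (-d^2 - d*x + 6*x^2)/(-d^2 + 2*d*x + 48*x^2)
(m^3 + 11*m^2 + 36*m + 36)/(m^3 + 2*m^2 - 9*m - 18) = (m + 6)/(m - 3)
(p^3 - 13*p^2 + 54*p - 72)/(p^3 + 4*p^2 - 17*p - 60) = (p^2 - 9*p + 18)/(p^2 + 8*p + 15)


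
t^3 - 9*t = t*(t - 3)*(t + 3)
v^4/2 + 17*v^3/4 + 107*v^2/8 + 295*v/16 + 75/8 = (v/2 + 1)*(v + 3/2)*(v + 5/2)^2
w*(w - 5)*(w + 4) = w^3 - w^2 - 20*w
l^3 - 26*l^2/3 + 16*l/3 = l*(l - 8)*(l - 2/3)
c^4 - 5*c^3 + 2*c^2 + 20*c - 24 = (c - 3)*(c - 2)^2*(c + 2)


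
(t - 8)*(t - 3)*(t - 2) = t^3 - 13*t^2 + 46*t - 48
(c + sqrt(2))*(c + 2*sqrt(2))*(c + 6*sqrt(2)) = c^3 + 9*sqrt(2)*c^2 + 40*c + 24*sqrt(2)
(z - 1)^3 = z^3 - 3*z^2 + 3*z - 1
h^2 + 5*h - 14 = (h - 2)*(h + 7)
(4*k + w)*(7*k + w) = 28*k^2 + 11*k*w + w^2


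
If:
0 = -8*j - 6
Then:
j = -3/4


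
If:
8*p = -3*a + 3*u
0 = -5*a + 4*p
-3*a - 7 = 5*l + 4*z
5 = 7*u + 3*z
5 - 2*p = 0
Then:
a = 2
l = 551/45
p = 5/2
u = 26/3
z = -167/9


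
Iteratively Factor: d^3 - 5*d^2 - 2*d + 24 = (d + 2)*(d^2 - 7*d + 12) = (d - 3)*(d + 2)*(d - 4)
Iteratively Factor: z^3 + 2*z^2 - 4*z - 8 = (z + 2)*(z^2 - 4) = (z + 2)^2*(z - 2)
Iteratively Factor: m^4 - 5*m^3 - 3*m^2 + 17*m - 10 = (m + 2)*(m^3 - 7*m^2 + 11*m - 5) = (m - 5)*(m + 2)*(m^2 - 2*m + 1) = (m - 5)*(m - 1)*(m + 2)*(m - 1)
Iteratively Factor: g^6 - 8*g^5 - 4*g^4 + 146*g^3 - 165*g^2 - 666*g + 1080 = (g - 4)*(g^5 - 4*g^4 - 20*g^3 + 66*g^2 + 99*g - 270) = (g - 4)*(g - 2)*(g^4 - 2*g^3 - 24*g^2 + 18*g + 135) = (g - 4)*(g - 3)*(g - 2)*(g^3 + g^2 - 21*g - 45) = (g - 4)*(g - 3)*(g - 2)*(g + 3)*(g^2 - 2*g - 15) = (g - 4)*(g - 3)*(g - 2)*(g + 3)^2*(g - 5)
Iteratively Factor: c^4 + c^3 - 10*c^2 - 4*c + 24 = (c + 3)*(c^3 - 2*c^2 - 4*c + 8) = (c - 2)*(c + 3)*(c^2 - 4) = (c - 2)*(c + 2)*(c + 3)*(c - 2)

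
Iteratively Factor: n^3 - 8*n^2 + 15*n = (n)*(n^2 - 8*n + 15) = n*(n - 5)*(n - 3)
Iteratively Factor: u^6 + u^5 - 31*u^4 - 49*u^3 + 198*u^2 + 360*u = (u - 5)*(u^5 + 6*u^4 - u^3 - 54*u^2 - 72*u) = u*(u - 5)*(u^4 + 6*u^3 - u^2 - 54*u - 72) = u*(u - 5)*(u + 2)*(u^3 + 4*u^2 - 9*u - 36) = u*(u - 5)*(u - 3)*(u + 2)*(u^2 + 7*u + 12) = u*(u - 5)*(u - 3)*(u + 2)*(u + 3)*(u + 4)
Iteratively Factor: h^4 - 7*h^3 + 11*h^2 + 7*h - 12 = (h - 1)*(h^3 - 6*h^2 + 5*h + 12) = (h - 3)*(h - 1)*(h^2 - 3*h - 4) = (h - 3)*(h - 1)*(h + 1)*(h - 4)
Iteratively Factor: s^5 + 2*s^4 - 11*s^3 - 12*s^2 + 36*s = (s + 3)*(s^4 - s^3 - 8*s^2 + 12*s) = (s - 2)*(s + 3)*(s^3 + s^2 - 6*s) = s*(s - 2)*(s + 3)*(s^2 + s - 6) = s*(s - 2)*(s + 3)^2*(s - 2)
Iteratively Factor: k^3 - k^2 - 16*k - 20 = (k - 5)*(k^2 + 4*k + 4) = (k - 5)*(k + 2)*(k + 2)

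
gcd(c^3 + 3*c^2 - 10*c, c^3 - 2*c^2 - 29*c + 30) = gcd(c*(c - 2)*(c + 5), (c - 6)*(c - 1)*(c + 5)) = c + 5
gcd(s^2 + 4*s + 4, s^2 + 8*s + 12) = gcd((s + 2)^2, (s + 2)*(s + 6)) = s + 2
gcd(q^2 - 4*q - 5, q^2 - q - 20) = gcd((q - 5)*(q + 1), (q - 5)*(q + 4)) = q - 5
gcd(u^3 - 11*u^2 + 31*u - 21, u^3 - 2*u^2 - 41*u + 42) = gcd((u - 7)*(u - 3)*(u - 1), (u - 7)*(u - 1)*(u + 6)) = u^2 - 8*u + 7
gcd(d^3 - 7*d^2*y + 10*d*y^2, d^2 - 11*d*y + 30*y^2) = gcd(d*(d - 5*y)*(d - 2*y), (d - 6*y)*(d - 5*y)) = -d + 5*y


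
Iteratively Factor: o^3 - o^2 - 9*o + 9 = (o + 3)*(o^2 - 4*o + 3) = (o - 1)*(o + 3)*(o - 3)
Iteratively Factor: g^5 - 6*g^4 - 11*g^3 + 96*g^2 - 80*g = (g + 4)*(g^4 - 10*g^3 + 29*g^2 - 20*g) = g*(g + 4)*(g^3 - 10*g^2 + 29*g - 20) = g*(g - 1)*(g + 4)*(g^2 - 9*g + 20) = g*(g - 4)*(g - 1)*(g + 4)*(g - 5)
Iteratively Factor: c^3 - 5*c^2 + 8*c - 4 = (c - 2)*(c^2 - 3*c + 2) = (c - 2)^2*(c - 1)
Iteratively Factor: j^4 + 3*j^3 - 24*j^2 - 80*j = (j + 4)*(j^3 - j^2 - 20*j) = j*(j + 4)*(j^2 - j - 20) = j*(j - 5)*(j + 4)*(j + 4)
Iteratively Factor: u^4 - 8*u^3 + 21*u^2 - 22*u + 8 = (u - 1)*(u^3 - 7*u^2 + 14*u - 8) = (u - 4)*(u - 1)*(u^2 - 3*u + 2) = (u - 4)*(u - 1)^2*(u - 2)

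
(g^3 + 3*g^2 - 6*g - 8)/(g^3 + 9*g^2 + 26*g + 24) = (g^2 - g - 2)/(g^2 + 5*g + 6)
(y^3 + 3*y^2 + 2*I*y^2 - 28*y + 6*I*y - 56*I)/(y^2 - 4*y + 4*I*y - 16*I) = (y^2 + y*(7 + 2*I) + 14*I)/(y + 4*I)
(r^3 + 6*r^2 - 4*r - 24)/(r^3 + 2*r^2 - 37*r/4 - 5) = 4*(r^3 + 6*r^2 - 4*r - 24)/(4*r^3 + 8*r^2 - 37*r - 20)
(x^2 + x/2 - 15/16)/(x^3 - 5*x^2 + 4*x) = (x^2 + x/2 - 15/16)/(x*(x^2 - 5*x + 4))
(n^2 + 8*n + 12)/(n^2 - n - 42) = (n + 2)/(n - 7)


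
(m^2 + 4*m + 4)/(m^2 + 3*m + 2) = (m + 2)/(m + 1)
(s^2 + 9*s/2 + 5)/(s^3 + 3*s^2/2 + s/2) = (2*s^2 + 9*s + 10)/(s*(2*s^2 + 3*s + 1))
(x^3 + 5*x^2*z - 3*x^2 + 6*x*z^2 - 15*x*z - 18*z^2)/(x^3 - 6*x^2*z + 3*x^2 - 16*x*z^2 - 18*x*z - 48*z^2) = (x^2 + 3*x*z - 3*x - 9*z)/(x^2 - 8*x*z + 3*x - 24*z)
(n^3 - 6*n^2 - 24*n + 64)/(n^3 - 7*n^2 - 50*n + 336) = (n^2 + 2*n - 8)/(n^2 + n - 42)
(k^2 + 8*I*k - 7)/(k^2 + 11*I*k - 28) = (k + I)/(k + 4*I)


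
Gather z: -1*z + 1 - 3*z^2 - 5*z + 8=-3*z^2 - 6*z + 9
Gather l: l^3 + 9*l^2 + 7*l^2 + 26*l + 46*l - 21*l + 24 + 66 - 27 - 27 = l^3 + 16*l^2 + 51*l + 36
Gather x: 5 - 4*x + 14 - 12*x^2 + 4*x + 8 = 27 - 12*x^2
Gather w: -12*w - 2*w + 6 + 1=7 - 14*w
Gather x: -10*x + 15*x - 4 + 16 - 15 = 5*x - 3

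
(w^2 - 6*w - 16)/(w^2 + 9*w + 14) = (w - 8)/(w + 7)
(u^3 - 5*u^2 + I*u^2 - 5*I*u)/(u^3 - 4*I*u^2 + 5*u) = (u - 5)/(u - 5*I)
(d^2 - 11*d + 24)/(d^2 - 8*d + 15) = (d - 8)/(d - 5)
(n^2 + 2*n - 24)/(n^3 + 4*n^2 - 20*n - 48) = 1/(n + 2)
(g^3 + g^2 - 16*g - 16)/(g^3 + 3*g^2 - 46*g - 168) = (g^2 - 3*g - 4)/(g^2 - g - 42)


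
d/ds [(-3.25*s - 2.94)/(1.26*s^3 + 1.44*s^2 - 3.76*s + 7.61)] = (8.19*s^3 + 15.7932*s^2 + 8.4672*s - 35.7869)/(1.5876*s^6 + 3.6288*s^5 - 7.4016*s^4 + 8.3484*s^3 + 36.0544*s^2 - 57.2272*s + 57.9121)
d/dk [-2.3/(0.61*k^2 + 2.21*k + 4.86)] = (2.806*k + 5.083)/(0.61*k^2 + 2.21*k + 4.86)^2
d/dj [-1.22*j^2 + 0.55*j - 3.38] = 0.55 - 2.44*j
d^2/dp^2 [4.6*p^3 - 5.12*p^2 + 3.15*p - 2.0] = 27.6*p - 10.24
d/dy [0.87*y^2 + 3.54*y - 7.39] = 1.74*y + 3.54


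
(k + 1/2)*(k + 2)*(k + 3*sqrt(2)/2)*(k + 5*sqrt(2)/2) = k^4 + 5*k^3/2 + 4*sqrt(2)*k^3 + 17*k^2/2 + 10*sqrt(2)*k^2 + 4*sqrt(2)*k + 75*k/4 + 15/2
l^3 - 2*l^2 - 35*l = l*(l - 7)*(l + 5)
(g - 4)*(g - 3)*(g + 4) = g^3 - 3*g^2 - 16*g + 48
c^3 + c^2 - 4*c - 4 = (c - 2)*(c + 1)*(c + 2)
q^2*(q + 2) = q^3 + 2*q^2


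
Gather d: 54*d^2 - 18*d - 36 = 54*d^2 - 18*d - 36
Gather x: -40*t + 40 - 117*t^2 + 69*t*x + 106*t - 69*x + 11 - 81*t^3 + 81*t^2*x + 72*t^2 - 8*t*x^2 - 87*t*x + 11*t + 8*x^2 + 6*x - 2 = -81*t^3 - 45*t^2 + 77*t + x^2*(8 - 8*t) + x*(81*t^2 - 18*t - 63) + 49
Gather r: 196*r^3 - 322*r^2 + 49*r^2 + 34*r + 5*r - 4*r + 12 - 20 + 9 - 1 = 196*r^3 - 273*r^2 + 35*r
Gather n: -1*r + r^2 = r^2 - r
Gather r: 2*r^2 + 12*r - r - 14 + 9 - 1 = 2*r^2 + 11*r - 6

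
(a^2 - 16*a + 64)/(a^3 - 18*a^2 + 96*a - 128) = 1/(a - 2)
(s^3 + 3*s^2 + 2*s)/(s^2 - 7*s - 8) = s*(s + 2)/(s - 8)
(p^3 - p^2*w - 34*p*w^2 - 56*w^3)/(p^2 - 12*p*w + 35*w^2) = (p^2 + 6*p*w + 8*w^2)/(p - 5*w)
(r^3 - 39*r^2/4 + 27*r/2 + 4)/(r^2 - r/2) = (4*r^3 - 39*r^2 + 54*r + 16)/(2*r*(2*r - 1))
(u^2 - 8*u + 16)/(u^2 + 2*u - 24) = (u - 4)/(u + 6)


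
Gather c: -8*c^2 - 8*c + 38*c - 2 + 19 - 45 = -8*c^2 + 30*c - 28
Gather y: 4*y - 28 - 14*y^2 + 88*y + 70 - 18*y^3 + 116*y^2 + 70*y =-18*y^3 + 102*y^2 + 162*y + 42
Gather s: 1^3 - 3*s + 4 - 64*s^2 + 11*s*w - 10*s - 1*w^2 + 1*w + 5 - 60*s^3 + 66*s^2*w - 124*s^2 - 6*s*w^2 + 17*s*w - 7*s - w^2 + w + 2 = -60*s^3 + s^2*(66*w - 188) + s*(-6*w^2 + 28*w - 20) - 2*w^2 + 2*w + 12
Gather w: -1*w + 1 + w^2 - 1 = w^2 - w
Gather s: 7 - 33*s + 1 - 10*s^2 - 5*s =-10*s^2 - 38*s + 8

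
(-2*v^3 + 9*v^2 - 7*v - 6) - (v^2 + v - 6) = -2*v^3 + 8*v^2 - 8*v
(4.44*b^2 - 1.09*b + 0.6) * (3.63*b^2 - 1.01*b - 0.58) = 16.1172*b^4 - 8.4411*b^3 + 0.7037*b^2 + 0.0262*b - 0.348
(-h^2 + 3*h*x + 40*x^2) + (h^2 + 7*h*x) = 10*h*x + 40*x^2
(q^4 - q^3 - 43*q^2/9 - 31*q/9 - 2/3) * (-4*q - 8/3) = -4*q^5 + 4*q^4/3 + 196*q^3/9 + 716*q^2/27 + 320*q/27 + 16/9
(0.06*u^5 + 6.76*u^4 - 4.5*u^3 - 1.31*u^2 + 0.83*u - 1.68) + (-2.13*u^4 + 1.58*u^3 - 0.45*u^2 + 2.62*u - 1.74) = 0.06*u^5 + 4.63*u^4 - 2.92*u^3 - 1.76*u^2 + 3.45*u - 3.42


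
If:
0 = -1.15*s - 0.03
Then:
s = -0.03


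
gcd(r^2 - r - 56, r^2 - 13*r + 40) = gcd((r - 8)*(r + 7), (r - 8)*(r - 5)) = r - 8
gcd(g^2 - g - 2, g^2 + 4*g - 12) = g - 2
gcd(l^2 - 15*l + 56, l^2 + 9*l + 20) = 1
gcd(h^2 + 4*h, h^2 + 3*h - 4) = h + 4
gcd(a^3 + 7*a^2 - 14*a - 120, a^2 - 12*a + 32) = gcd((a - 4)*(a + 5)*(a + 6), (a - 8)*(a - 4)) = a - 4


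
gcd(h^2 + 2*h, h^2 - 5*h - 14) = h + 2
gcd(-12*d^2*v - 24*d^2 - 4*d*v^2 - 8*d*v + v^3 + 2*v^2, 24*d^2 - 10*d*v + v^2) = -6*d + v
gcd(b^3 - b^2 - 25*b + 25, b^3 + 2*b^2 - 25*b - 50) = b^2 - 25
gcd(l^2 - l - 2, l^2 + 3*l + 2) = l + 1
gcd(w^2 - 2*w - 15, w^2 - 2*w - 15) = w^2 - 2*w - 15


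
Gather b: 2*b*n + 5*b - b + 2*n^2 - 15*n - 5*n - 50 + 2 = b*(2*n + 4) + 2*n^2 - 20*n - 48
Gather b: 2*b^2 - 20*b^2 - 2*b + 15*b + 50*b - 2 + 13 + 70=-18*b^2 + 63*b + 81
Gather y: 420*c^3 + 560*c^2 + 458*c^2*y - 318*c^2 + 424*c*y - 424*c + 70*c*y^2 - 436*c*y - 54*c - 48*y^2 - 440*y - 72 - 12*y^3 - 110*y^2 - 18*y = 420*c^3 + 242*c^2 - 478*c - 12*y^3 + y^2*(70*c - 158) + y*(458*c^2 - 12*c - 458) - 72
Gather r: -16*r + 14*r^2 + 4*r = 14*r^2 - 12*r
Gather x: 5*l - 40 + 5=5*l - 35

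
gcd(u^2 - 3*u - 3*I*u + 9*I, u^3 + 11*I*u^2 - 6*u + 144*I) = u - 3*I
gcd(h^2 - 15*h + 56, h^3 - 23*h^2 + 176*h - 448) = h^2 - 15*h + 56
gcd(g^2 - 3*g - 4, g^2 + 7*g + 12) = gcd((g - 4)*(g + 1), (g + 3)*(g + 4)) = 1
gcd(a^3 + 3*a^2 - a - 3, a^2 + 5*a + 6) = a + 3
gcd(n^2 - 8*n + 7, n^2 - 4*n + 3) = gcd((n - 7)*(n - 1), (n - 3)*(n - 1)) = n - 1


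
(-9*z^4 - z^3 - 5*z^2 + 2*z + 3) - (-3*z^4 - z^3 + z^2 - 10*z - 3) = -6*z^4 - 6*z^2 + 12*z + 6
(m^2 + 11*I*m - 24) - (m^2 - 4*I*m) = 15*I*m - 24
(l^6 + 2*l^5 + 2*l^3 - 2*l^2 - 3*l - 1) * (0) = 0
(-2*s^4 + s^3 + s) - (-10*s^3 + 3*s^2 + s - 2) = -2*s^4 + 11*s^3 - 3*s^2 + 2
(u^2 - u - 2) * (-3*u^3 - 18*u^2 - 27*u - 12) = -3*u^5 - 15*u^4 - 3*u^3 + 51*u^2 + 66*u + 24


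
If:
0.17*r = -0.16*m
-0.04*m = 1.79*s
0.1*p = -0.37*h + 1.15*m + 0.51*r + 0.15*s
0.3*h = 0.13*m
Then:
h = -19.3916666666667*s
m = -44.75*s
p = -226.575833333333*s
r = 42.1176470588235*s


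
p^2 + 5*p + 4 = (p + 1)*(p + 4)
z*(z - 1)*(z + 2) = z^3 + z^2 - 2*z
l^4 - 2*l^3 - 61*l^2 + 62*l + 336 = (l - 8)*(l - 3)*(l + 2)*(l + 7)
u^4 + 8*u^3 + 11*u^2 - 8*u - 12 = (u - 1)*(u + 1)*(u + 2)*(u + 6)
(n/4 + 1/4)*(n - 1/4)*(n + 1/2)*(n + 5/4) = n^4/4 + 5*n^3/8 + 27*n^2/64 + n/128 - 5/128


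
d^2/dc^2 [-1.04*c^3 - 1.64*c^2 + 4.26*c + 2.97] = -6.24*c - 3.28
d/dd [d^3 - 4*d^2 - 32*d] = 3*d^2 - 8*d - 32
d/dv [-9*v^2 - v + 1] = -18*v - 1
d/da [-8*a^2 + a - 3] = 1 - 16*a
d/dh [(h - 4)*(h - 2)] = 2*h - 6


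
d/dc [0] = 0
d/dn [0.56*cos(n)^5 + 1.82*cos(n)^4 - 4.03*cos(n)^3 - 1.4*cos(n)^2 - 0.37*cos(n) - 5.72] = (-2.8*cos(n)^4 - 7.28*cos(n)^3 + 12.09*cos(n)^2 + 2.8*cos(n) + 0.37)*sin(n)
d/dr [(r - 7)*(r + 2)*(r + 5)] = 3*r^2 - 39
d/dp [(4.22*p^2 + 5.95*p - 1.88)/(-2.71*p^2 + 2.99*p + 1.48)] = (28.7423*p^2 + 2.3016*p + 14.4272)/(7.3441*p^4 - 16.2058*p^3 + 0.918500000000002*p^2 + 8.8504*p + 2.1904)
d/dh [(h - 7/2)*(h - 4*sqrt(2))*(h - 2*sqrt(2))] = 3*h^2 - 12*sqrt(2)*h - 7*h + 16 + 21*sqrt(2)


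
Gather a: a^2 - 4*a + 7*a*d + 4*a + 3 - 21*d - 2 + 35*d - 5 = a^2 + 7*a*d + 14*d - 4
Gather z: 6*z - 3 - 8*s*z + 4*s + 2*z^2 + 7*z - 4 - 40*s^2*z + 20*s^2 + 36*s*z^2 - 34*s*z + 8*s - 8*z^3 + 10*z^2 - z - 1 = 20*s^2 + 12*s - 8*z^3 + z^2*(36*s + 12) + z*(-40*s^2 - 42*s + 12) - 8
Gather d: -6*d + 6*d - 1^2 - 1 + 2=0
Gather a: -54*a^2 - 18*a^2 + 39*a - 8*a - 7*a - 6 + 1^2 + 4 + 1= -72*a^2 + 24*a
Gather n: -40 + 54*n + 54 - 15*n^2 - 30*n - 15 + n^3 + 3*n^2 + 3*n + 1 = n^3 - 12*n^2 + 27*n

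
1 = 1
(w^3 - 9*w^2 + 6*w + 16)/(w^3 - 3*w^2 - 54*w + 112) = (w + 1)/(w + 7)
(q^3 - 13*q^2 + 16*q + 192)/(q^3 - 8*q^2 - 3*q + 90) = (q^2 - 16*q + 64)/(q^2 - 11*q + 30)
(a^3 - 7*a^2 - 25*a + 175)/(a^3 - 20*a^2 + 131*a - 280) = (a + 5)/(a - 8)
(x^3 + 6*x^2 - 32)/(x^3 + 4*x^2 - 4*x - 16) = (x + 4)/(x + 2)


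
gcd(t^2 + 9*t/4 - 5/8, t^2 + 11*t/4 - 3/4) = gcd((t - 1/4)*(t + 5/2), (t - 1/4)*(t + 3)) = t - 1/4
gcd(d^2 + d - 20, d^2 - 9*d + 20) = d - 4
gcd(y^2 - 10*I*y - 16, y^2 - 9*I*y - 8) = y - 8*I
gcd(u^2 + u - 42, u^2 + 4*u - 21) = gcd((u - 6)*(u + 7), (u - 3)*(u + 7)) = u + 7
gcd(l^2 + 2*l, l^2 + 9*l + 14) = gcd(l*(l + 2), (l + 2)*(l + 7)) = l + 2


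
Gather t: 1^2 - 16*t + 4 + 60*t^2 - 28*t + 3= 60*t^2 - 44*t + 8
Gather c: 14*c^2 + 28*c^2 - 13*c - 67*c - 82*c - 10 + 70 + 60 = 42*c^2 - 162*c + 120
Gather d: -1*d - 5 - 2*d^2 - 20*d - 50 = -2*d^2 - 21*d - 55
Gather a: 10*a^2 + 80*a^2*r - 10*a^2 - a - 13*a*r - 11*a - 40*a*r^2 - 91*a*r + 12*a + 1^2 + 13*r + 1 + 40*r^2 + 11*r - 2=80*a^2*r + a*(-40*r^2 - 104*r) + 40*r^2 + 24*r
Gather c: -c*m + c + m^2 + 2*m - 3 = c*(1 - m) + m^2 + 2*m - 3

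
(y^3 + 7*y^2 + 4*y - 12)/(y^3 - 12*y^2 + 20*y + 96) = (y^2 + 5*y - 6)/(y^2 - 14*y + 48)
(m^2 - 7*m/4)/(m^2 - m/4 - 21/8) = 2*m/(2*m + 3)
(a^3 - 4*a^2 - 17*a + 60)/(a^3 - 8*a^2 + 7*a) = (a^3 - 4*a^2 - 17*a + 60)/(a*(a^2 - 8*a + 7))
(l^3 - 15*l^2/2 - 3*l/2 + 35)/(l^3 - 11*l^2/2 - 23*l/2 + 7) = (2*l - 5)/(2*l - 1)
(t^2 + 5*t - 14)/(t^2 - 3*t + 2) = (t + 7)/(t - 1)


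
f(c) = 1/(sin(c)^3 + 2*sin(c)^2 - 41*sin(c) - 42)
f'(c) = (-3*sin(c)^2*cos(c) - 4*sin(c)*cos(c) + 41*cos(c))/(sin(c)^3 + 2*sin(c)^2 - 41*sin(c) - 42)^2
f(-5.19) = -0.01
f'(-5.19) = 0.00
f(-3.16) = -0.02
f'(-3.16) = -0.02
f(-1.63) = -13.59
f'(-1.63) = -458.95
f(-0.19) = -0.03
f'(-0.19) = 0.03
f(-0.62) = -0.06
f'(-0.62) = 0.11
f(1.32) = -0.01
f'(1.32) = 0.00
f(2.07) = -0.01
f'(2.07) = -0.00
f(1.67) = -0.01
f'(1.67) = -0.00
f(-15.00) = -0.07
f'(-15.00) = -0.15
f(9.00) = -0.02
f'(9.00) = -0.01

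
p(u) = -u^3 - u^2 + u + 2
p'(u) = -3*u^2 - 2*u + 1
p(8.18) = -604.08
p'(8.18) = -216.10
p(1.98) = -7.70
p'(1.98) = -14.72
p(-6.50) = 227.88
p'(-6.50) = -112.75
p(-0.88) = 1.03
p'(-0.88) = 0.44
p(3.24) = -39.27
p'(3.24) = -36.97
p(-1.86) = 3.12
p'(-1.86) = -5.66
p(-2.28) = 6.37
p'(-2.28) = -10.04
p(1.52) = -2.30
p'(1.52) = -8.97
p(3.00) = -31.00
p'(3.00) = -32.00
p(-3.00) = 17.00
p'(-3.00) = -20.00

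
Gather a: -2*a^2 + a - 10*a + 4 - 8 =-2*a^2 - 9*a - 4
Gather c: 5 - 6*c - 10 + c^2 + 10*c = c^2 + 4*c - 5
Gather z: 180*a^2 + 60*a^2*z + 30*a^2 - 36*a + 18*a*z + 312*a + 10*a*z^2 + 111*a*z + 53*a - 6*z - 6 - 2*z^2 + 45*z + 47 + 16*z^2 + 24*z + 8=210*a^2 + 329*a + z^2*(10*a + 14) + z*(60*a^2 + 129*a + 63) + 49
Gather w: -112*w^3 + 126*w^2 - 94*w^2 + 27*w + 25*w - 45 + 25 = -112*w^3 + 32*w^2 + 52*w - 20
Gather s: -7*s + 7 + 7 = 14 - 7*s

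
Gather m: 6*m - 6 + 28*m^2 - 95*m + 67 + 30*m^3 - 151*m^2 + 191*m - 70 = 30*m^3 - 123*m^2 + 102*m - 9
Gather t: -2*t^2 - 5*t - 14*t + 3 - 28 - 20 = -2*t^2 - 19*t - 45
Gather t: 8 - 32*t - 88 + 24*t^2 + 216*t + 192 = 24*t^2 + 184*t + 112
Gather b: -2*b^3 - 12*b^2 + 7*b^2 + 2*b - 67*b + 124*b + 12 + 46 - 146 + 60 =-2*b^3 - 5*b^2 + 59*b - 28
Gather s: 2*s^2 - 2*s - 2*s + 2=2*s^2 - 4*s + 2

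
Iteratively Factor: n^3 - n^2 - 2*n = (n)*(n^2 - n - 2) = n*(n - 2)*(n + 1)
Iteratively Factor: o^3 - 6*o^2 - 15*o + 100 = (o - 5)*(o^2 - o - 20) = (o - 5)^2*(o + 4)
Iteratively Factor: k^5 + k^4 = (k)*(k^4 + k^3) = k^2*(k^3 + k^2) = k^2*(k + 1)*(k^2) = k^3*(k + 1)*(k)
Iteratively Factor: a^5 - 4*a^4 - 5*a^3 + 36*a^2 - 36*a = (a - 2)*(a^4 - 2*a^3 - 9*a^2 + 18*a) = a*(a - 2)*(a^3 - 2*a^2 - 9*a + 18) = a*(a - 2)^2*(a^2 - 9) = a*(a - 2)^2*(a + 3)*(a - 3)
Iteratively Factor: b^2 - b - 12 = (b + 3)*(b - 4)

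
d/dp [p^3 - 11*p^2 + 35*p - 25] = 3*p^2 - 22*p + 35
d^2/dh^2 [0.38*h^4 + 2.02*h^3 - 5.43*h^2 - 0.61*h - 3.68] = 4.56*h^2 + 12.12*h - 10.86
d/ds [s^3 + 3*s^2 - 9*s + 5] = 3*s^2 + 6*s - 9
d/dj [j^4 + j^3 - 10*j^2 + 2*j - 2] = 4*j^3 + 3*j^2 - 20*j + 2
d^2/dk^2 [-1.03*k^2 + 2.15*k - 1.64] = -2.06000000000000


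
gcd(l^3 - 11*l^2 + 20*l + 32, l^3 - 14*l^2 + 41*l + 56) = l^2 - 7*l - 8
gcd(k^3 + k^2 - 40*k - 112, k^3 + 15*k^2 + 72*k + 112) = k^2 + 8*k + 16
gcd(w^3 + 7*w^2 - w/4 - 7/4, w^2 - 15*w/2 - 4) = w + 1/2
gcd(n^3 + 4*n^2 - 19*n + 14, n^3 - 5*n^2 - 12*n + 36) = n - 2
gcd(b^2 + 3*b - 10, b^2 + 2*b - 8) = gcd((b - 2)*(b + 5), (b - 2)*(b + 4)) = b - 2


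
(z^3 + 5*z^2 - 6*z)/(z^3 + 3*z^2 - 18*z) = (z - 1)/(z - 3)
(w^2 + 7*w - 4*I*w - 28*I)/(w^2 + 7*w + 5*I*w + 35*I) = (w - 4*I)/(w + 5*I)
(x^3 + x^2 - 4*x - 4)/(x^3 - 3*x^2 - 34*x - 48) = (x^2 - x - 2)/(x^2 - 5*x - 24)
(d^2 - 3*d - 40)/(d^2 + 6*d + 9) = (d^2 - 3*d - 40)/(d^2 + 6*d + 9)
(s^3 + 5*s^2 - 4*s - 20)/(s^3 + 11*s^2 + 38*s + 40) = (s - 2)/(s + 4)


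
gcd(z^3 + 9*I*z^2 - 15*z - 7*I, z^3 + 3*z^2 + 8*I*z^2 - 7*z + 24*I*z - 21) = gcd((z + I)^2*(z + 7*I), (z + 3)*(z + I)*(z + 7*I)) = z^2 + 8*I*z - 7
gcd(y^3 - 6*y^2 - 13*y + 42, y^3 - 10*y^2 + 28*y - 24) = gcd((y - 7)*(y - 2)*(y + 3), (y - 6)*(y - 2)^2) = y - 2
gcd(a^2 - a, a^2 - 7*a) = a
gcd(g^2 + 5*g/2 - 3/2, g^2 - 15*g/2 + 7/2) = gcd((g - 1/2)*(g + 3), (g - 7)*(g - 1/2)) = g - 1/2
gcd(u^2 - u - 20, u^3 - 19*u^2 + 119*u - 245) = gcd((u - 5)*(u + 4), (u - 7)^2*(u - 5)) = u - 5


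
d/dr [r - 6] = 1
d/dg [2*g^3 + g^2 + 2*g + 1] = 6*g^2 + 2*g + 2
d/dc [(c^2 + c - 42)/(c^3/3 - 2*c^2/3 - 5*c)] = 3*(-c^4 - 2*c^3 + 113*c^2 - 168*c - 630)/(c^2*(c^4 - 4*c^3 - 26*c^2 + 60*c + 225))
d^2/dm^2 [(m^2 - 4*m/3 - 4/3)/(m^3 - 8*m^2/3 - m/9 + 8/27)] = 54*(729*m^6 - 2916*m^5 + 2187*m^4 + 11988*m^3 - 16956*m^2 - 2304*m - 748)/(19683*m^9 - 157464*m^8 + 413343*m^7 - 320760*m^6 - 139239*m^5 + 118584*m^4 + 15525*m^3 - 13608*m^2 - 576*m + 512)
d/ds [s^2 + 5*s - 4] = 2*s + 5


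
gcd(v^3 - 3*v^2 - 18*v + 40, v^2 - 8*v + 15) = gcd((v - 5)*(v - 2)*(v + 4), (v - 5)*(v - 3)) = v - 5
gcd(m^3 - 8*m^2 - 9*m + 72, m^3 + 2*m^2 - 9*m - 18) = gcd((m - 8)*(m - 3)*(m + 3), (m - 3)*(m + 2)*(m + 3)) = m^2 - 9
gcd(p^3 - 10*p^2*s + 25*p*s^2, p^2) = p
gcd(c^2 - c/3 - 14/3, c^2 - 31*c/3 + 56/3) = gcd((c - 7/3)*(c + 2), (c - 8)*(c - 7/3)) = c - 7/3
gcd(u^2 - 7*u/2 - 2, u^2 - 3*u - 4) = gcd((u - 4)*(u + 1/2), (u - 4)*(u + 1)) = u - 4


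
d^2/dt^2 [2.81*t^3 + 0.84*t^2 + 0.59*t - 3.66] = 16.86*t + 1.68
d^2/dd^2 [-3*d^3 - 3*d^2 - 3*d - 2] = -18*d - 6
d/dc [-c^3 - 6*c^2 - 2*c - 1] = -3*c^2 - 12*c - 2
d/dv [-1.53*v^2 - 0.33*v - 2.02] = -3.06*v - 0.33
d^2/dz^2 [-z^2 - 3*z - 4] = -2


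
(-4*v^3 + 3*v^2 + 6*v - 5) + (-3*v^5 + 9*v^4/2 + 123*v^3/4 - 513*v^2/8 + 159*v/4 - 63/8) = -3*v^5 + 9*v^4/2 + 107*v^3/4 - 489*v^2/8 + 183*v/4 - 103/8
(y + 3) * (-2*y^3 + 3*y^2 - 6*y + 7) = -2*y^4 - 3*y^3 + 3*y^2 - 11*y + 21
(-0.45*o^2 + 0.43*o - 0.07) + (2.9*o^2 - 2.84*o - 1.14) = 2.45*o^2 - 2.41*o - 1.21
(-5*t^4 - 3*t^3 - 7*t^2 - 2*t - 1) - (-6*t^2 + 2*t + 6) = -5*t^4 - 3*t^3 - t^2 - 4*t - 7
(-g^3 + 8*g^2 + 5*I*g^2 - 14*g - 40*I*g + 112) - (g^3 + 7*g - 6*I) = -2*g^3 + 8*g^2 + 5*I*g^2 - 21*g - 40*I*g + 112 + 6*I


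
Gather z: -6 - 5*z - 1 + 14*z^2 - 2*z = 14*z^2 - 7*z - 7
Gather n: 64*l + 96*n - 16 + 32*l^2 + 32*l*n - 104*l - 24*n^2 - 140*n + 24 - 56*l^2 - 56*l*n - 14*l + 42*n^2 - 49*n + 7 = -24*l^2 - 54*l + 18*n^2 + n*(-24*l - 93) + 15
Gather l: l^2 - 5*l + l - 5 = l^2 - 4*l - 5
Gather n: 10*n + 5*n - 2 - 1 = 15*n - 3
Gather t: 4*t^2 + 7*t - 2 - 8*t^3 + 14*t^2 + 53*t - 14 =-8*t^3 + 18*t^2 + 60*t - 16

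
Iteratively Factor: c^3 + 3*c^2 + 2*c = (c)*(c^2 + 3*c + 2) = c*(c + 1)*(c + 2)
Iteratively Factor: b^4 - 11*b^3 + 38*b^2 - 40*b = (b)*(b^3 - 11*b^2 + 38*b - 40) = b*(b - 4)*(b^2 - 7*b + 10) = b*(b - 4)*(b - 2)*(b - 5)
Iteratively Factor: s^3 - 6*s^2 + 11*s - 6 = (s - 1)*(s^2 - 5*s + 6) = (s - 3)*(s - 1)*(s - 2)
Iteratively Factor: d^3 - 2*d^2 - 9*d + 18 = (d - 2)*(d^2 - 9) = (d - 3)*(d - 2)*(d + 3)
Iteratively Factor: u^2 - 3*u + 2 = (u - 2)*(u - 1)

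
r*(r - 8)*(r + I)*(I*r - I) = I*r^4 - r^3 - 9*I*r^3 + 9*r^2 + 8*I*r^2 - 8*r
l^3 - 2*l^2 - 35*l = l*(l - 7)*(l + 5)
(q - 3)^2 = q^2 - 6*q + 9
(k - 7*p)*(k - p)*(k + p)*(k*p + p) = k^4*p - 7*k^3*p^2 + k^3*p - k^2*p^3 - 7*k^2*p^2 + 7*k*p^4 - k*p^3 + 7*p^4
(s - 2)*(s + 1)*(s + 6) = s^3 + 5*s^2 - 8*s - 12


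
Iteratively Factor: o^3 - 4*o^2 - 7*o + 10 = (o + 2)*(o^2 - 6*o + 5) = (o - 5)*(o + 2)*(o - 1)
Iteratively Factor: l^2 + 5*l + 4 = (l + 4)*(l + 1)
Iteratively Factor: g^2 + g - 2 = (g - 1)*(g + 2)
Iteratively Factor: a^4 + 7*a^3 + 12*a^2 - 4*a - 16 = (a + 2)*(a^3 + 5*a^2 + 2*a - 8) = (a - 1)*(a + 2)*(a^2 + 6*a + 8) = (a - 1)*(a + 2)*(a + 4)*(a + 2)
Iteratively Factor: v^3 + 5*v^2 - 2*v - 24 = (v + 3)*(v^2 + 2*v - 8) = (v + 3)*(v + 4)*(v - 2)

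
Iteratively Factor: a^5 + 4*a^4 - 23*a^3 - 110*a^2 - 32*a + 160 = (a - 1)*(a^4 + 5*a^3 - 18*a^2 - 128*a - 160) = (a - 1)*(a + 2)*(a^3 + 3*a^2 - 24*a - 80) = (a - 5)*(a - 1)*(a + 2)*(a^2 + 8*a + 16) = (a - 5)*(a - 1)*(a + 2)*(a + 4)*(a + 4)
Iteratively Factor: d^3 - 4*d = (d - 2)*(d^2 + 2*d) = d*(d - 2)*(d + 2)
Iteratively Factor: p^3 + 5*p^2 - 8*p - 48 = (p + 4)*(p^2 + p - 12) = (p - 3)*(p + 4)*(p + 4)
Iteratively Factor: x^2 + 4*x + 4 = (x + 2)*(x + 2)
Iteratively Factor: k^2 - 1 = (k + 1)*(k - 1)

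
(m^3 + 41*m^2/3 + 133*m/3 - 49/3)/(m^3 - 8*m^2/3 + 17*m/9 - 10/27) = 9*(m^2 + 14*m + 49)/(9*m^2 - 21*m + 10)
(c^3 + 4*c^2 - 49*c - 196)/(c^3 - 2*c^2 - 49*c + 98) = (c + 4)/(c - 2)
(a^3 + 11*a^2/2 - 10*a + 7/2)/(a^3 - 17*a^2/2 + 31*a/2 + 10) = (2*a^3 + 11*a^2 - 20*a + 7)/(2*a^3 - 17*a^2 + 31*a + 20)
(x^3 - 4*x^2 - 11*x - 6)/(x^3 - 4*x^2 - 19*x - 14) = (x^2 - 5*x - 6)/(x^2 - 5*x - 14)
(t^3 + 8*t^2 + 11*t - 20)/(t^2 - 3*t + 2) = (t^2 + 9*t + 20)/(t - 2)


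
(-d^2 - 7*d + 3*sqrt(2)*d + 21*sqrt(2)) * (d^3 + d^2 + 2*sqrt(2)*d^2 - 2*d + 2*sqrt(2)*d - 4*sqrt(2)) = -d^5 - 8*d^4 + sqrt(2)*d^4 + 7*d^3 + 8*sqrt(2)*d^3 + 5*sqrt(2)*d^2 + 110*d^2 - 14*sqrt(2)*d + 60*d - 168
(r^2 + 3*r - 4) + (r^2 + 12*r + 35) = 2*r^2 + 15*r + 31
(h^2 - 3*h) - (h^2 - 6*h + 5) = 3*h - 5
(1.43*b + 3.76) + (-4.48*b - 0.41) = 3.35 - 3.05*b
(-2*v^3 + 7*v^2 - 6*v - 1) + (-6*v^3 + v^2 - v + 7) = -8*v^3 + 8*v^2 - 7*v + 6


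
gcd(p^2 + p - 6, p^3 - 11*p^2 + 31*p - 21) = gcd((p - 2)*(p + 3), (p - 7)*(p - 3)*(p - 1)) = 1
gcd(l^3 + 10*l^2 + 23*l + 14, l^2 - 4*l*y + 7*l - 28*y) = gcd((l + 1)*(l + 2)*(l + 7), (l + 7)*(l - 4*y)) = l + 7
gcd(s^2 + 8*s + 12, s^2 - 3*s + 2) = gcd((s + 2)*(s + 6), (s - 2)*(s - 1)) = 1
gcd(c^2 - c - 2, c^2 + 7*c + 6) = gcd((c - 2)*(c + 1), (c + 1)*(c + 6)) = c + 1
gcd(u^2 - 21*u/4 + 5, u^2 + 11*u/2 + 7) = 1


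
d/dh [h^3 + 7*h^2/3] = h*(9*h + 14)/3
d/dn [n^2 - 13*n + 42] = 2*n - 13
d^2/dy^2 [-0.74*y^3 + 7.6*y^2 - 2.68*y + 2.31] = 15.2 - 4.44*y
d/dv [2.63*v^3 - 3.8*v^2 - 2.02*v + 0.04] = 7.89*v^2 - 7.6*v - 2.02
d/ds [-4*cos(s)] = 4*sin(s)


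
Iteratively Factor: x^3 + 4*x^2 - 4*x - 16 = (x + 2)*(x^2 + 2*x - 8) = (x - 2)*(x + 2)*(x + 4)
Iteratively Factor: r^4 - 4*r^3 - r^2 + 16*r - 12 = (r + 2)*(r^3 - 6*r^2 + 11*r - 6) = (r - 3)*(r + 2)*(r^2 - 3*r + 2) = (r - 3)*(r - 2)*(r + 2)*(r - 1)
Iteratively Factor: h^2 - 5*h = (h)*(h - 5)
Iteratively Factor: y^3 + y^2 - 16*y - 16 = (y - 4)*(y^2 + 5*y + 4) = (y - 4)*(y + 1)*(y + 4)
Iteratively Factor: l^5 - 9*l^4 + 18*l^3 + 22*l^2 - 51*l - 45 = (l + 1)*(l^4 - 10*l^3 + 28*l^2 - 6*l - 45) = (l - 5)*(l + 1)*(l^3 - 5*l^2 + 3*l + 9) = (l - 5)*(l + 1)^2*(l^2 - 6*l + 9) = (l - 5)*(l - 3)*(l + 1)^2*(l - 3)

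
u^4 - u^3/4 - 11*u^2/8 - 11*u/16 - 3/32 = (u - 3/2)*(u + 1/4)*(u + 1/2)^2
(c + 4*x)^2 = c^2 + 8*c*x + 16*x^2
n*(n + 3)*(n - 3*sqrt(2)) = n^3 - 3*sqrt(2)*n^2 + 3*n^2 - 9*sqrt(2)*n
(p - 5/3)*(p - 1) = p^2 - 8*p/3 + 5/3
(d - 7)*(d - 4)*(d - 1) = d^3 - 12*d^2 + 39*d - 28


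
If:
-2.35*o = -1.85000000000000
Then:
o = 0.79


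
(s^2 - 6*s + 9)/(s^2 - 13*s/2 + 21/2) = 2*(s - 3)/(2*s - 7)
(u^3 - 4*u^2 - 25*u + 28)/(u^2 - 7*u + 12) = (u^3 - 4*u^2 - 25*u + 28)/(u^2 - 7*u + 12)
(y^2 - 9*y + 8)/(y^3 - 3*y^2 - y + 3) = (y - 8)/(y^2 - 2*y - 3)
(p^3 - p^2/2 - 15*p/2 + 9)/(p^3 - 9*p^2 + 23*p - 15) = (2*p^3 - p^2 - 15*p + 18)/(2*(p^3 - 9*p^2 + 23*p - 15))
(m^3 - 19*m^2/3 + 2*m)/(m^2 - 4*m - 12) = m*(3*m - 1)/(3*(m + 2))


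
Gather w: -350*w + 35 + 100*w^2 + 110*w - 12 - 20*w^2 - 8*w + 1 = 80*w^2 - 248*w + 24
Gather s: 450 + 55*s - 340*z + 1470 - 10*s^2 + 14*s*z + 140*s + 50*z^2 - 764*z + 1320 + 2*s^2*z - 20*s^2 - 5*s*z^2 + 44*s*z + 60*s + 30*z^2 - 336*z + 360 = s^2*(2*z - 30) + s*(-5*z^2 + 58*z + 255) + 80*z^2 - 1440*z + 3600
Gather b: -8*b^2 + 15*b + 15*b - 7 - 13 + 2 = -8*b^2 + 30*b - 18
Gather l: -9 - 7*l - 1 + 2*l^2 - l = 2*l^2 - 8*l - 10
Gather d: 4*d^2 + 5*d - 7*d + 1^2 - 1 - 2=4*d^2 - 2*d - 2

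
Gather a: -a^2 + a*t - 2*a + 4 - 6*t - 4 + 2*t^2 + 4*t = -a^2 + a*(t - 2) + 2*t^2 - 2*t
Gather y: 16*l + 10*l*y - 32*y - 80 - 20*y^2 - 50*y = 16*l - 20*y^2 + y*(10*l - 82) - 80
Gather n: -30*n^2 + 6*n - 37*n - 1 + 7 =-30*n^2 - 31*n + 6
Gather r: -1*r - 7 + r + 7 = 0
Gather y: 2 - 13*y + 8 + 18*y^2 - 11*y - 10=18*y^2 - 24*y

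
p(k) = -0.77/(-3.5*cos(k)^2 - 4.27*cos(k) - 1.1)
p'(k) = -0.77*(-7.0*sin(k)*cos(k) - 4.27*sin(k))/(-3.5*cos(k)^2 - 4.27*cos(k) - 1.1)^2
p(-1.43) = 0.44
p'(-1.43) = -1.28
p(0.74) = 0.12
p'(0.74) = 0.13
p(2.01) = -9.29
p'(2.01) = 131.34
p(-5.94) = 0.09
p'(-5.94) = 0.04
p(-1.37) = 0.37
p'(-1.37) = -0.98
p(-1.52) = 0.58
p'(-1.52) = -2.02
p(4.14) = -4.14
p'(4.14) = -8.95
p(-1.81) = 2.70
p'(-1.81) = -24.09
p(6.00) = 0.09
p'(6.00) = -0.03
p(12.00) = 0.11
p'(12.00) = -0.08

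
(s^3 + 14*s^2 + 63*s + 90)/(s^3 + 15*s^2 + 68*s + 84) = (s^2 + 8*s + 15)/(s^2 + 9*s + 14)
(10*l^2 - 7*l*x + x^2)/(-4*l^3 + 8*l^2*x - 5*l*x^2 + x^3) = (-5*l + x)/(2*l^2 - 3*l*x + x^2)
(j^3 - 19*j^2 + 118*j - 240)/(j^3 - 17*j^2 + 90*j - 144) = (j - 5)/(j - 3)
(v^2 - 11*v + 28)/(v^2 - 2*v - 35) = (v - 4)/(v + 5)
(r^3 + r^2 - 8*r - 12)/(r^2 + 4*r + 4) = r - 3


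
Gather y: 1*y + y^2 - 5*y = y^2 - 4*y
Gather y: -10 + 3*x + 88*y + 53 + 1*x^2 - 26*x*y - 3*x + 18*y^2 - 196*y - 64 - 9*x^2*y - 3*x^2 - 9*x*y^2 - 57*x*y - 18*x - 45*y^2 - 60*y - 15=-2*x^2 - 18*x + y^2*(-9*x - 27) + y*(-9*x^2 - 83*x - 168) - 36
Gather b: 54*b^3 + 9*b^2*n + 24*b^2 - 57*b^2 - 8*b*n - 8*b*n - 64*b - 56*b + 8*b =54*b^3 + b^2*(9*n - 33) + b*(-16*n - 112)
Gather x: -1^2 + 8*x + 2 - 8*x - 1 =0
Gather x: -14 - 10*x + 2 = -10*x - 12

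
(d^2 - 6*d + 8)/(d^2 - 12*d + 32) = (d - 2)/(d - 8)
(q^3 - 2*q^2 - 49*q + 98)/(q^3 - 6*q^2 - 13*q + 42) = (q + 7)/(q + 3)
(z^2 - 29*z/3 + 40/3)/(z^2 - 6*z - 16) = (z - 5/3)/(z + 2)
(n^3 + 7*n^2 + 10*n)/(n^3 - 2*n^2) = (n^2 + 7*n + 10)/(n*(n - 2))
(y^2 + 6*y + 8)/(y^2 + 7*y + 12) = (y + 2)/(y + 3)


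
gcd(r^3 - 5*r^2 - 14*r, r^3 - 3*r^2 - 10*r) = r^2 + 2*r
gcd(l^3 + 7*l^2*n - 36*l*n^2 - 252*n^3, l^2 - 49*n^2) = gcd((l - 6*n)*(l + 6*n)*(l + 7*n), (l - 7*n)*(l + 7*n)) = l + 7*n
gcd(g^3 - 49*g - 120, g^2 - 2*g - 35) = g + 5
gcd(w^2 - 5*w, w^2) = w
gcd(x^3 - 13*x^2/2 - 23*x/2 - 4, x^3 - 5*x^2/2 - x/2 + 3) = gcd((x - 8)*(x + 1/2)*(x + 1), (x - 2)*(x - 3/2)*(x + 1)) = x + 1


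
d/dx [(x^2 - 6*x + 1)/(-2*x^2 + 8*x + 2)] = (-x^2 + 2*x - 5)/(x^4 - 8*x^3 + 14*x^2 + 8*x + 1)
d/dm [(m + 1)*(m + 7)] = 2*m + 8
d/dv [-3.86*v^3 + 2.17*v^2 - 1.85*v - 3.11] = -11.58*v^2 + 4.34*v - 1.85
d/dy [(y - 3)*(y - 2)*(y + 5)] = 3*y^2 - 19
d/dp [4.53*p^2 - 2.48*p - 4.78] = 9.06*p - 2.48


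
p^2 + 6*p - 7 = (p - 1)*(p + 7)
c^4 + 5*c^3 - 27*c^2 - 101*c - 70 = (c - 5)*(c + 1)*(c + 2)*(c + 7)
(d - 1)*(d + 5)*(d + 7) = d^3 + 11*d^2 + 23*d - 35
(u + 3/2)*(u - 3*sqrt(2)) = u^2 - 3*sqrt(2)*u + 3*u/2 - 9*sqrt(2)/2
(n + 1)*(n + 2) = n^2 + 3*n + 2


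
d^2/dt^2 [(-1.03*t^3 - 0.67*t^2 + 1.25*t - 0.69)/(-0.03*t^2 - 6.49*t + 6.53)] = (8.67361737988404e-19*t^5 + 86.907812*t^3 - 261.115302*t^2 + 262.85757*t + 9.58563599999999)/(2.7e-5*t^6 + 0.017523*t^5 + 3.773178*t^4 + 265.731103*t^3 - 821.295078*t^2 + 830.218323*t - 278.445077)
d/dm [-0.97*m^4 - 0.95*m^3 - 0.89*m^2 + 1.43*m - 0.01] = -3.88*m^3 - 2.85*m^2 - 1.78*m + 1.43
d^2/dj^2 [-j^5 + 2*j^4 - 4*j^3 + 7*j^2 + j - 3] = -20*j^3 + 24*j^2 - 24*j + 14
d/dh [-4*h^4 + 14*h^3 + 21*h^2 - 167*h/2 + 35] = -16*h^3 + 42*h^2 + 42*h - 167/2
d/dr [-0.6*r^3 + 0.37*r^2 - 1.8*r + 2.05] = -1.8*r^2 + 0.74*r - 1.8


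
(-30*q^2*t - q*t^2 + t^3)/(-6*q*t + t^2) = 5*q + t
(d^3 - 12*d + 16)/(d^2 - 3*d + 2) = (d^2 + 2*d - 8)/(d - 1)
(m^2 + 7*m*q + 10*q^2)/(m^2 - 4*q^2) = (-m - 5*q)/(-m + 2*q)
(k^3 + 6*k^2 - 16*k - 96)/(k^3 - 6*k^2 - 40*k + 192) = (k + 4)/(k - 8)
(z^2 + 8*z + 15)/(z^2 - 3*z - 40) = (z + 3)/(z - 8)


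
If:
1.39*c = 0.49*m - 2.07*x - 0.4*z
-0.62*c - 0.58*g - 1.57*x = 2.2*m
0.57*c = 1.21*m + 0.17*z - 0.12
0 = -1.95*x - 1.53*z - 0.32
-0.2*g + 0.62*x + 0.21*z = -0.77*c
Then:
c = -0.29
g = -0.77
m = 0.05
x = 0.33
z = -0.63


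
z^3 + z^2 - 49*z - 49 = (z - 7)*(z + 1)*(z + 7)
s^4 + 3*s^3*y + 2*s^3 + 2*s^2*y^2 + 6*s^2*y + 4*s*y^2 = s*(s + 2)*(s + y)*(s + 2*y)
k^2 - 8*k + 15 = (k - 5)*(k - 3)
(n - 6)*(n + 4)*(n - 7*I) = n^3 - 2*n^2 - 7*I*n^2 - 24*n + 14*I*n + 168*I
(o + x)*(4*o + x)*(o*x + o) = 4*o^3*x + 4*o^3 + 5*o^2*x^2 + 5*o^2*x + o*x^3 + o*x^2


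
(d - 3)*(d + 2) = d^2 - d - 6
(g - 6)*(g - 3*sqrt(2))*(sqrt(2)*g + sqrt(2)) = sqrt(2)*g^3 - 5*sqrt(2)*g^2 - 6*g^2 - 6*sqrt(2)*g + 30*g + 36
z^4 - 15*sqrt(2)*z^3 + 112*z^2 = z^2*(z - 8*sqrt(2))*(z - 7*sqrt(2))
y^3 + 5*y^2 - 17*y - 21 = (y - 3)*(y + 1)*(y + 7)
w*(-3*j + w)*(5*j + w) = -15*j^2*w + 2*j*w^2 + w^3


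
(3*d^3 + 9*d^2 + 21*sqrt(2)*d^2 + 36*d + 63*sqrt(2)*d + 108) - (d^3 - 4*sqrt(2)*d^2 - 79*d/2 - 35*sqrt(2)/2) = 2*d^3 + 9*d^2 + 25*sqrt(2)*d^2 + 151*d/2 + 63*sqrt(2)*d + 35*sqrt(2)/2 + 108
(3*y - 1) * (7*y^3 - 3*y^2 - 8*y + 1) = 21*y^4 - 16*y^3 - 21*y^2 + 11*y - 1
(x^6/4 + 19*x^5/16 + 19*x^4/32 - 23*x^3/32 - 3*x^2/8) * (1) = x^6/4 + 19*x^5/16 + 19*x^4/32 - 23*x^3/32 - 3*x^2/8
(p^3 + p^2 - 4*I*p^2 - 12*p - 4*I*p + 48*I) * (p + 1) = p^4 + 2*p^3 - 4*I*p^3 - 11*p^2 - 8*I*p^2 - 12*p + 44*I*p + 48*I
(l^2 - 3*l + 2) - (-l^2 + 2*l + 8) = 2*l^2 - 5*l - 6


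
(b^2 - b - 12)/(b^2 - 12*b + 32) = (b + 3)/(b - 8)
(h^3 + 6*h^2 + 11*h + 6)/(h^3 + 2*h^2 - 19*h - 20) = (h^2 + 5*h + 6)/(h^2 + h - 20)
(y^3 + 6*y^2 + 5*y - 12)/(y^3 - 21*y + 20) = (y^2 + 7*y + 12)/(y^2 + y - 20)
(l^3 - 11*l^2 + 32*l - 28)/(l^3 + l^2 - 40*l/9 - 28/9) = 9*(l^2 - 9*l + 14)/(9*l^2 + 27*l + 14)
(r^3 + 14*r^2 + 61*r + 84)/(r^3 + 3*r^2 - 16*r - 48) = (r + 7)/(r - 4)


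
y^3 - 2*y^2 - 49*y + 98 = (y - 7)*(y - 2)*(y + 7)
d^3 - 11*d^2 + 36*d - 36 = (d - 6)*(d - 3)*(d - 2)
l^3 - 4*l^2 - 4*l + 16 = (l - 4)*(l - 2)*(l + 2)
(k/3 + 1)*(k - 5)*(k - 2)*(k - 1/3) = k^4/3 - 13*k^3/9 - 29*k^2/9 + 101*k/9 - 10/3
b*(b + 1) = b^2 + b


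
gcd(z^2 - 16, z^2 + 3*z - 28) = z - 4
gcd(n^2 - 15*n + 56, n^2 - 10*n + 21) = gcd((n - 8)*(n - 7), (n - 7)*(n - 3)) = n - 7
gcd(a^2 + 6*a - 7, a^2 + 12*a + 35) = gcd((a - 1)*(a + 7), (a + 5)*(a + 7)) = a + 7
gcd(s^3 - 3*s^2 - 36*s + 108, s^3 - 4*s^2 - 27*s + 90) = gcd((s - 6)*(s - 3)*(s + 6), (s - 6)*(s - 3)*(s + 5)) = s^2 - 9*s + 18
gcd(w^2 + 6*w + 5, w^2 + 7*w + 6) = w + 1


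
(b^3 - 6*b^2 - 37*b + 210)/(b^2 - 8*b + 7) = (b^2 + b - 30)/(b - 1)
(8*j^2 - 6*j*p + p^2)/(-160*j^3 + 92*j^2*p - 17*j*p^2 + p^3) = (-2*j + p)/(40*j^2 - 13*j*p + p^2)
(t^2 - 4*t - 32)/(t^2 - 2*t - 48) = (t + 4)/(t + 6)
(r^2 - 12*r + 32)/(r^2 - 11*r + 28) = (r - 8)/(r - 7)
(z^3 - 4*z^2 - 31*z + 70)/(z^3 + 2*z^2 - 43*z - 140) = (z - 2)/(z + 4)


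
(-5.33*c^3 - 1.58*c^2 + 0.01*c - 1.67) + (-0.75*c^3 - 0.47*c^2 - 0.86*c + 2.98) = -6.08*c^3 - 2.05*c^2 - 0.85*c + 1.31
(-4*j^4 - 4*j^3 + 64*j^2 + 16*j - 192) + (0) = -4*j^4 - 4*j^3 + 64*j^2 + 16*j - 192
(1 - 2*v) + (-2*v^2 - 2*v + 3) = -2*v^2 - 4*v + 4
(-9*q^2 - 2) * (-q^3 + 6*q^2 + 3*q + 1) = 9*q^5 - 54*q^4 - 25*q^3 - 21*q^2 - 6*q - 2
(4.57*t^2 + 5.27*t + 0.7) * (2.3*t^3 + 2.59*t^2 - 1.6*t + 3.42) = 10.511*t^5 + 23.9573*t^4 + 7.9473*t^3 + 9.0104*t^2 + 16.9034*t + 2.394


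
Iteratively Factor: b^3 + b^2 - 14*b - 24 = (b + 3)*(b^2 - 2*b - 8) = (b + 2)*(b + 3)*(b - 4)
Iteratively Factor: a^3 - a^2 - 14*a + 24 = (a - 2)*(a^2 + a - 12) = (a - 2)*(a + 4)*(a - 3)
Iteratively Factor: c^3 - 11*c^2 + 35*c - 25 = (c - 5)*(c^2 - 6*c + 5) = (c - 5)^2*(c - 1)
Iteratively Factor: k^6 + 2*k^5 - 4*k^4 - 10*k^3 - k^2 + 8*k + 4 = (k + 1)*(k^5 + k^4 - 5*k^3 - 5*k^2 + 4*k + 4) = (k + 1)^2*(k^4 - 5*k^2 + 4) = (k + 1)^3*(k^3 - k^2 - 4*k + 4) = (k - 1)*(k + 1)^3*(k^2 - 4) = (k - 1)*(k + 1)^3*(k + 2)*(k - 2)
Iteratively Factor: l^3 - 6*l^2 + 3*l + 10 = (l - 2)*(l^2 - 4*l - 5) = (l - 5)*(l - 2)*(l + 1)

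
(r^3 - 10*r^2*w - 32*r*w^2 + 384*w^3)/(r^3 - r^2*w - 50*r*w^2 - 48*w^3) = (r - 8*w)/(r + w)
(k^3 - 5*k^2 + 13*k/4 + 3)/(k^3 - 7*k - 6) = (-k^3 + 5*k^2 - 13*k/4 - 3)/(-k^3 + 7*k + 6)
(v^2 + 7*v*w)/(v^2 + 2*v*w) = (v + 7*w)/(v + 2*w)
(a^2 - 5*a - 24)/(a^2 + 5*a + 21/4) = 4*(a^2 - 5*a - 24)/(4*a^2 + 20*a + 21)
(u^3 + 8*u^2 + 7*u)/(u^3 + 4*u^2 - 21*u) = (u + 1)/(u - 3)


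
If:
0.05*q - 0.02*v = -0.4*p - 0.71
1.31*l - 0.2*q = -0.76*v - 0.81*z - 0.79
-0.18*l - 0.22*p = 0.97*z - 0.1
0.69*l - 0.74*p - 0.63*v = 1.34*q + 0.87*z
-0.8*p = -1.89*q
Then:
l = -1.57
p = -1.65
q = -0.70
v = 0.66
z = 0.77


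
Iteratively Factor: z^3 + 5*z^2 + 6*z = (z + 3)*(z^2 + 2*z) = (z + 2)*(z + 3)*(z)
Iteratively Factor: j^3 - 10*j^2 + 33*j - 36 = (j - 3)*(j^2 - 7*j + 12) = (j - 4)*(j - 3)*(j - 3)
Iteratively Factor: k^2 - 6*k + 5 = (k - 5)*(k - 1)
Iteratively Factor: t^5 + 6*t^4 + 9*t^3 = (t + 3)*(t^4 + 3*t^3) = t*(t + 3)*(t^3 + 3*t^2) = t*(t + 3)^2*(t^2) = t^2*(t + 3)^2*(t)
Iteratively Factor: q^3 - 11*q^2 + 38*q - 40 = (q - 2)*(q^2 - 9*q + 20) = (q - 5)*(q - 2)*(q - 4)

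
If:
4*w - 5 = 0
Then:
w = 5/4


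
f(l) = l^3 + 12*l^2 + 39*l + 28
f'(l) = 3*l^2 + 24*l + 39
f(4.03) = 445.51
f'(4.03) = 184.44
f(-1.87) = -9.51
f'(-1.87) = 4.61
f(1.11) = 87.44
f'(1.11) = 69.34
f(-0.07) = 25.33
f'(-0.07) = 37.33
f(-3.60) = -3.54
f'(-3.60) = -8.52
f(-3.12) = -7.24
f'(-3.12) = -6.68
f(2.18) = 180.41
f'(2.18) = 105.58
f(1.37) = 106.52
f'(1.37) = 77.51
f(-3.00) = -8.00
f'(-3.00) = -6.00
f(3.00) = 280.00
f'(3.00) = 138.00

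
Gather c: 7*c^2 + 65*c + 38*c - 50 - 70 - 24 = 7*c^2 + 103*c - 144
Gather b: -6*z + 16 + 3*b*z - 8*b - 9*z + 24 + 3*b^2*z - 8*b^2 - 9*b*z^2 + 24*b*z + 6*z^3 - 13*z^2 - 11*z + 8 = b^2*(3*z - 8) + b*(-9*z^2 + 27*z - 8) + 6*z^3 - 13*z^2 - 26*z + 48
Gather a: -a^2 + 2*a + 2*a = -a^2 + 4*a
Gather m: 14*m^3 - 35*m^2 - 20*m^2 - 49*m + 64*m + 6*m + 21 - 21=14*m^3 - 55*m^2 + 21*m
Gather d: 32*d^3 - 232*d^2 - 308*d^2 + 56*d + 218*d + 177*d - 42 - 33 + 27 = 32*d^3 - 540*d^2 + 451*d - 48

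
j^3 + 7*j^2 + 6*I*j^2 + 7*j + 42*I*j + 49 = (j + 7)*(j - I)*(j + 7*I)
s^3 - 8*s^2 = s^2*(s - 8)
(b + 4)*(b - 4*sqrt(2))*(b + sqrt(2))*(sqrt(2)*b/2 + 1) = sqrt(2)*b^4/2 - 2*b^3 + 2*sqrt(2)*b^3 - 7*sqrt(2)*b^2 - 8*b^2 - 28*sqrt(2)*b - 8*b - 32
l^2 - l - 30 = (l - 6)*(l + 5)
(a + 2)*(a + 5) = a^2 + 7*a + 10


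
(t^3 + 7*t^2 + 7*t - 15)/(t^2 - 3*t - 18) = (t^2 + 4*t - 5)/(t - 6)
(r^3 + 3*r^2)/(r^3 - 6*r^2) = (r + 3)/(r - 6)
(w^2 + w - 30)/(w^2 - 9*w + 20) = (w + 6)/(w - 4)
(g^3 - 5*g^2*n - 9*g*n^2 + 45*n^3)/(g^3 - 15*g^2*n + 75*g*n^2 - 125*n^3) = (g^2 - 9*n^2)/(g^2 - 10*g*n + 25*n^2)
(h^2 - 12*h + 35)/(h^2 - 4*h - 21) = (h - 5)/(h + 3)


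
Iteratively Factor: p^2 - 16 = (p - 4)*(p + 4)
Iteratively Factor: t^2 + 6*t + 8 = (t + 2)*(t + 4)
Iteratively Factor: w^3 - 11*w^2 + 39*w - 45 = (w - 3)*(w^2 - 8*w + 15) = (w - 5)*(w - 3)*(w - 3)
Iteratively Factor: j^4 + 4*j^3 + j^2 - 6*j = (j - 1)*(j^3 + 5*j^2 + 6*j) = (j - 1)*(j + 2)*(j^2 + 3*j) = (j - 1)*(j + 2)*(j + 3)*(j)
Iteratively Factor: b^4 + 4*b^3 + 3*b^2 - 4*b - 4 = (b + 2)*(b^3 + 2*b^2 - b - 2) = (b - 1)*(b + 2)*(b^2 + 3*b + 2) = (b - 1)*(b + 2)^2*(b + 1)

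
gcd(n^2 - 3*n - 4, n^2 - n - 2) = n + 1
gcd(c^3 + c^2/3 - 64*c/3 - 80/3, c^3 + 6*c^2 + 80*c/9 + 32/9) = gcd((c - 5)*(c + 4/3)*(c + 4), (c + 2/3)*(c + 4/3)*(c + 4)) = c^2 + 16*c/3 + 16/3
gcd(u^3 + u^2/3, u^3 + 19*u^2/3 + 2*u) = u^2 + u/3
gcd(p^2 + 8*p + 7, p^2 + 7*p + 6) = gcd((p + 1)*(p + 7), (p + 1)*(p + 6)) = p + 1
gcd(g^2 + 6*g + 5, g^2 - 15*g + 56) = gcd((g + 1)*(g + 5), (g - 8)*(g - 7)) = 1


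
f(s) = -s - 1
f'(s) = -1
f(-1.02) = 0.02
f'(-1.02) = -1.00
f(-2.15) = 1.15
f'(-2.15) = -1.00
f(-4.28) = 3.28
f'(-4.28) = -1.00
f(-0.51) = -0.49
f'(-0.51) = -1.00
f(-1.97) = 0.97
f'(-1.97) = -1.00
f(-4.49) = 3.49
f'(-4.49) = -1.00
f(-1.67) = 0.67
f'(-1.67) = -1.00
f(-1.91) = 0.91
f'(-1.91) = -1.00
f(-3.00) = 2.00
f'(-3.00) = -1.00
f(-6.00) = 5.00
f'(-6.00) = -1.00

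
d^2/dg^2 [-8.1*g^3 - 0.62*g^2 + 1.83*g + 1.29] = -48.6*g - 1.24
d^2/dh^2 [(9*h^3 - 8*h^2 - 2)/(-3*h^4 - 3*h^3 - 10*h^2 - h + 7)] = 2*(-81*h^9 + 216*h^8 + 1026*h^7 + 471*h^6 - 2061*h^5 + 1458*h^4 + 949*h^3 + 2739*h^2 - 1137*h + 534)/(27*h^12 + 81*h^11 + 351*h^10 + 594*h^9 + 1035*h^8 + 729*h^7 - 260*h^6 - 1077*h^5 - 1755*h^4 + 22*h^3 + 1449*h^2 + 147*h - 343)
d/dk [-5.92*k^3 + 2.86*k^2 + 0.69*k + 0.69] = -17.76*k^2 + 5.72*k + 0.69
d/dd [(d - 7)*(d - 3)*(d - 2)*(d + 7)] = 4*d^3 - 15*d^2 - 86*d + 245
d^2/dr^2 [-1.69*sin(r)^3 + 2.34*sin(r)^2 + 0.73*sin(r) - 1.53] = 0.5375*sin(r) - 3.8025*sin(3*r) + 4.68*cos(2*r)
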